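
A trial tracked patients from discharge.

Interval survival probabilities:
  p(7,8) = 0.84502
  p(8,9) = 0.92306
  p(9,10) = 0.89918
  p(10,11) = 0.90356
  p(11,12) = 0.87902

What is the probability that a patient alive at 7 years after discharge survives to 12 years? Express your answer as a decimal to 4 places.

0.5571

P(survive 7→12) = 0.84502 × 0.92306 × 0.89918 × 0.90356 × 0.87902.
= 0.557057.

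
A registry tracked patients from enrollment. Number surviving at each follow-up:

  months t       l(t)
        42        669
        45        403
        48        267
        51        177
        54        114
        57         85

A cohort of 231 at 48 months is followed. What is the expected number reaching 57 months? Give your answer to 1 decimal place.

73.5

The relevant probability is 85/267 = 0.318352.
Expected number = 231 × 0.318352 = 73.5.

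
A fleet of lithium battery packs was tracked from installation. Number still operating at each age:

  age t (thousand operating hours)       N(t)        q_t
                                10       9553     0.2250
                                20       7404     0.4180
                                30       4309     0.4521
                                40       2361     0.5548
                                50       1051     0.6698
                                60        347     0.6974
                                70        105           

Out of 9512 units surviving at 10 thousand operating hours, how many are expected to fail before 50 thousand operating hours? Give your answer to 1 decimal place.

The relevant probability is 1 − 1051/9553 = 0.889982.
Expected number = 9512 × 0.889982 = 8465.5.

8465.5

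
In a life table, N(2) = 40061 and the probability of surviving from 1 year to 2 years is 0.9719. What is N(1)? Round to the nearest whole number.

N(1) = N(2) / p = 40061 / 0.9719 = 41219.

41219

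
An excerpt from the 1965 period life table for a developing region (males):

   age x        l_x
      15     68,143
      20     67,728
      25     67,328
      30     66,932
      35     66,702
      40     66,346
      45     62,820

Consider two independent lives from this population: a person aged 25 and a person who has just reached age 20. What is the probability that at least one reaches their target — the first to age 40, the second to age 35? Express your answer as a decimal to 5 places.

p₁ = l_40/l_25 = 66,346/67,328 = 0.985415; p₂ = l_35/l_20 = 66,702/67,728 = 0.984851.
P(at least one) = 1 − (1−p₁)(1−p₂) = 1 − 0.014585 × 0.015149 = 0.999779.

0.99978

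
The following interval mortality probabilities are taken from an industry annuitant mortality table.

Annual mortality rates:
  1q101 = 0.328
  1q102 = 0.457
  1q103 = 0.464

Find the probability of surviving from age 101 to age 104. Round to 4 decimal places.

Chaining the interval survival probabilities: (1 − 0.328) × (1 − 0.457) × (1 − 0.464).
= 0.672 × 0.543 × 0.536 = 0.195584.

0.1956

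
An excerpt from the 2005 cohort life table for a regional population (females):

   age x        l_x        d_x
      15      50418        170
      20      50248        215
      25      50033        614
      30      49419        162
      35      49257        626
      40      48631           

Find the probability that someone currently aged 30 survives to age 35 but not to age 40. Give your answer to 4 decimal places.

0.0127

We want 5|5q30 = (l_35 − l_40)/l_30.
This is the probability of reaching 35 but not 40, conditional on being alive at 30: (l_35 − l_40) / l_30.
= (49257 − 48631) / 49419 = 626 / 49419 = 0.012667.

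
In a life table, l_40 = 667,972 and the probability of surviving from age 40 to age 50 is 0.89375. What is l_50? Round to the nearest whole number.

l_50 = l_40 × p = 667,972 × 0.89375 = 597000.

597000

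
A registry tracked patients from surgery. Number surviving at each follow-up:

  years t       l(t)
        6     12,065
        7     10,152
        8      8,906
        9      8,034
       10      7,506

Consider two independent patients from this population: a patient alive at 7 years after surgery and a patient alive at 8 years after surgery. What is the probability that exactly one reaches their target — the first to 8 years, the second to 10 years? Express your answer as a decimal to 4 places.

p₁ = l(8)/l(7) = 8,906/10,152 = 0.877266; p₂ = l(10)/l(8) = 7,506/8,906 = 0.842803.
P(exactly one) = p₁(1−p₂) + (1−p₁)p₂ = 0.137904 + 0.103441 = 0.241344.

0.2413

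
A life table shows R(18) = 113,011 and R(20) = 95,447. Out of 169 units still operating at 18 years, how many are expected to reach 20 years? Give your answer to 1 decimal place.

The relevant probability is 95,447/113,011 = 0.844582.
Expected number = 169 × 0.844582 = 142.7.

142.7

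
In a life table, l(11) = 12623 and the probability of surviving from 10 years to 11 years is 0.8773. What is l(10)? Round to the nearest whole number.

14388

l(10) = l(11) / p = 12623 / 0.8773 = 14388.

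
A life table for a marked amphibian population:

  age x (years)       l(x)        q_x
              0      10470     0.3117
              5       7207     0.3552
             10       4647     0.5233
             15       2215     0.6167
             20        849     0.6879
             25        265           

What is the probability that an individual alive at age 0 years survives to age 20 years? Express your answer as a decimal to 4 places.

0.0811

The conditional survival probability is l(20)/l(0) = 849/10470 = 0.081089.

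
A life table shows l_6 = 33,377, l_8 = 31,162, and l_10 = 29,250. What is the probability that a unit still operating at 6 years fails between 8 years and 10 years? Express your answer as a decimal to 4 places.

This is the probability of reaching 8 but not 10, conditional on being operational at 6: (l_8 − l_10) / l_6.
= (31,162 − 29,250) / 33,377 = 1,912 / 33,377 = 0.057285.

0.0573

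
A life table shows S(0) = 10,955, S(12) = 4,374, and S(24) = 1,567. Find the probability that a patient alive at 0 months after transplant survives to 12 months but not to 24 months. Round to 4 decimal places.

This is the probability of reaching 12 but not 24, conditional on being alive at 0: (S(12) − S(24)) / S(0).
= (4,374 − 1,567) / 10,955 = 2,807 / 10,955 = 0.256230.

0.2562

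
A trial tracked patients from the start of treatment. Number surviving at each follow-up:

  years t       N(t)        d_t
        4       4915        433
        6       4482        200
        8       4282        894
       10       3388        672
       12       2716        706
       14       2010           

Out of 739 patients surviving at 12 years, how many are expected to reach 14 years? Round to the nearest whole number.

The relevant probability is 2010/2716 = 0.740059.
Expected number = 739 × 0.740059 = 547.

547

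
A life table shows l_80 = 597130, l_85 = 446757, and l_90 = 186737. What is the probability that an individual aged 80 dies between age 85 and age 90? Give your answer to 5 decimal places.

We want 5|5q80 = (l_85 − l_90)/l_80.
This is the probability of reaching 85 but not 90, conditional on being alive at 80: (l_85 − l_90) / l_80.
= (446757 − 186737) / 597130 = 260020 / 597130 = 0.435450.

0.43545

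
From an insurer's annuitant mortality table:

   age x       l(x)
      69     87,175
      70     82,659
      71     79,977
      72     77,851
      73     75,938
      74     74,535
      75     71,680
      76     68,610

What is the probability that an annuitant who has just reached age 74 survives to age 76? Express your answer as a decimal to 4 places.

0.9205

The conditional survival probability is l(76)/l(74) = 68,610/74,535 = 0.920507.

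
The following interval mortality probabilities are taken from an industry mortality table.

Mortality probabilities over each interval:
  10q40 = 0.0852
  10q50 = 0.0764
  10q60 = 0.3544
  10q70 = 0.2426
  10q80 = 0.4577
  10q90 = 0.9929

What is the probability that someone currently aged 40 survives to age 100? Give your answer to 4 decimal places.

0.0016

Chaining the interval survival probabilities: (1 − 0.0852) × (1 − 0.0764) × (1 − 0.3544) × (1 − 0.2426) × (1 − 0.4577) × (1 − 0.9929).
= 0.9148 × 0.9236 × 0.6456 × 0.7574 × 0.5423 × 0.0071 = 0.001591.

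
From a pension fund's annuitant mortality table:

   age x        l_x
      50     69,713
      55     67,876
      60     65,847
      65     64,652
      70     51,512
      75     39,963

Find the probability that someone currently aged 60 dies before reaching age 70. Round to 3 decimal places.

P(die before 70 | alive at 60) = 1 − l_70/l_60 = 1 − 51,512/65,847 = (14,335)/65,847 = 0.217702.

0.218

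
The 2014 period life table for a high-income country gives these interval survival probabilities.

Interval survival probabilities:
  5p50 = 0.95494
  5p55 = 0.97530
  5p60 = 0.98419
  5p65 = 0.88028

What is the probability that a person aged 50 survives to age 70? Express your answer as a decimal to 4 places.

0.8069

Chaining the interval survival probabilities: 0.95494 × 0.97530 × 0.98419 × 0.88028.
= 0.806890.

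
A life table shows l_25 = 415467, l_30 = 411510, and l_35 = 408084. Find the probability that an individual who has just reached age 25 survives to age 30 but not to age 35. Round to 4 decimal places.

0.0082

We want 5|5q25 = (l_30 − l_35)/l_25.
This is the probability of reaching 30 but not 35, conditional on being alive at 25: (l_30 − l_35) / l_25.
= (411510 − 408084) / 415467 = 3426 / 415467 = 0.008246.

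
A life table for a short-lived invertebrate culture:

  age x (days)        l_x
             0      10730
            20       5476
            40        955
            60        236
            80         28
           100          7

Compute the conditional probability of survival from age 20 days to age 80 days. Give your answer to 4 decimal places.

The conditional survival probability is l_80/l_20 = 28/5476 = 0.005113.

0.0051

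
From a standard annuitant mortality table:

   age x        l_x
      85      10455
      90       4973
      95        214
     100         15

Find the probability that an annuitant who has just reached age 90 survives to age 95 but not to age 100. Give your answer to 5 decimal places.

0.04002

This is the probability of reaching 95 but not 100, conditional on being alive at 90: (l_95 − l_100) / l_90.
= (214 − 15) / 4973 = 199 / 4973 = 0.040016.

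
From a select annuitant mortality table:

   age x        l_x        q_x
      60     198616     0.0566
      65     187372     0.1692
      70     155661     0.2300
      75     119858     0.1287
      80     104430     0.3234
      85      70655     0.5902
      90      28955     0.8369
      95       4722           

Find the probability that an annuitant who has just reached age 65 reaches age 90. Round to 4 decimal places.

The conditional survival probability is l_90/l_65 = 28955/187372 = 0.154532.

0.1545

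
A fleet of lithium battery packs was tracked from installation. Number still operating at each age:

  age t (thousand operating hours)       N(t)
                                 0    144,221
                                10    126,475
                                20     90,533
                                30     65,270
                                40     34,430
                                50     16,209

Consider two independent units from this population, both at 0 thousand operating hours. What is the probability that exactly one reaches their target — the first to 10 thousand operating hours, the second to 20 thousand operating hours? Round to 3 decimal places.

0.404

p₁ = N(10)/N(0) = 126,475/144,221 = 0.876953; p₂ = N(20)/N(0) = 90,533/144,221 = 0.627738.
P(exactly one) = p₁(1−p₂) + (1−p₁)p₂ = 0.326456 + 0.077241 = 0.403698.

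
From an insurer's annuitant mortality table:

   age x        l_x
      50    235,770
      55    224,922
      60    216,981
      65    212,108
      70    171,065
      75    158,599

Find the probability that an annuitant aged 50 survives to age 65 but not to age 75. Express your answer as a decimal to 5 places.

0.22695

This is the probability of reaching 65 but not 75, conditional on being alive at 50: (l_65 − l_75) / l_50.
= (212,108 − 158,599) / 235,770 = 53,509 / 235,770 = 0.226954.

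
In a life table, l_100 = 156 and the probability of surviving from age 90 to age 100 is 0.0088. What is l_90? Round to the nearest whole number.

l_90 = l_100 / p = 156 / 0.0088 = 17727.

17727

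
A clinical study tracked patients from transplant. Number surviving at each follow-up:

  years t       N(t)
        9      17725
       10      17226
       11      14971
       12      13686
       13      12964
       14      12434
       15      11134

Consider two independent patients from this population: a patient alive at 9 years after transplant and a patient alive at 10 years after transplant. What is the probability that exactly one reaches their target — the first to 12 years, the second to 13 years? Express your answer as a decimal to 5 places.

p₁ = N(12)/N(9) = 13686/17725 = 0.772130; p₂ = N(13)/N(10) = 12964/17226 = 0.752583.
P(exactly one) = p₁(1−p₂) + (1−p₁)p₂ = 0.191038 + 0.171491 = 0.362529.

0.36253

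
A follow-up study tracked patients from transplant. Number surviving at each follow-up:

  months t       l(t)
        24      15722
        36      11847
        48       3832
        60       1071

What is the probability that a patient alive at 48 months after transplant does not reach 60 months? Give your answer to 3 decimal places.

P(die before 60 | alive at 48) = 1 − l(60)/l(48) = 1 − 1071/3832 = (2761)/3832 = 0.720511.

0.721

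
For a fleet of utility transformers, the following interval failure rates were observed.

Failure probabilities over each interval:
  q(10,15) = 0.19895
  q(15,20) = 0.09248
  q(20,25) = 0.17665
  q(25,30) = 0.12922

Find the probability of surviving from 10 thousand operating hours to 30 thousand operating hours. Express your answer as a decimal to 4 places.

Chaining the interval survival probabilities: (1 − 0.19895) × (1 − 0.09248) × (1 − 0.17665) × (1 − 0.12922).
= 0.80105 × 0.90752 × 0.82335 × 0.87078 = 0.521205.

0.5212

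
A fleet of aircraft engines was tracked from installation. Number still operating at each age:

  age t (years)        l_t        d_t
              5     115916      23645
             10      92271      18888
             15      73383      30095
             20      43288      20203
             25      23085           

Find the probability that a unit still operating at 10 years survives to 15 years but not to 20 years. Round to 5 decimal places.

This is the probability of reaching 15 but not 20, conditional on being operational at 10: (l_15 − l_20) / l_10.
= (73383 − 43288) / 92271 = 30095 / 92271 = 0.326159.

0.32616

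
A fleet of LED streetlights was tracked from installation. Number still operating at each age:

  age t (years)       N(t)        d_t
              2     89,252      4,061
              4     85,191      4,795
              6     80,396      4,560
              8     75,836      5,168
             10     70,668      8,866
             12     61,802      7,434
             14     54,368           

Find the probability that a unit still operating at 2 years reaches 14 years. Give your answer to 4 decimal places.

0.6092

The conditional survival probability is N(14)/N(2) = 54,368/89,252 = 0.609152.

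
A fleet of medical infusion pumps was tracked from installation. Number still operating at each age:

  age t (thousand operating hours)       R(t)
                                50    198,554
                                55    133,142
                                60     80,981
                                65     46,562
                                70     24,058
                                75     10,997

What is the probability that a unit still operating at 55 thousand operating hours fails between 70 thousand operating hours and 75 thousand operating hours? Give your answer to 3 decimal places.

This is the probability of reaching 70 but not 75, conditional on being operational at 55: (R(70) − R(75)) / R(55).
= (24,058 − 10,997) / 133,142 = 13,061 / 133,142 = 0.098098.

0.098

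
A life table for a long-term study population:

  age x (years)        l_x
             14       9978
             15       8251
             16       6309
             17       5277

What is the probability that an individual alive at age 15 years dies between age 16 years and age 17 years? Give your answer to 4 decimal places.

This is the probability of reaching 16 but not 17, conditional on being alive at 15: (l_16 − l_17) / l_15.
= (6309 − 5277) / 8251 = 1032 / 8251 = 0.125076.

0.1251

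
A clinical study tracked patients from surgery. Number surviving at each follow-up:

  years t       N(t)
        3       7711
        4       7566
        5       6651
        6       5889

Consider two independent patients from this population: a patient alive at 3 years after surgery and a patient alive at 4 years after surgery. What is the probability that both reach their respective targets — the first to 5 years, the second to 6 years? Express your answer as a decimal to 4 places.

0.6714

p₁ = N(5)/N(3) = 6651/7711 = 0.862534; p₂ = N(6)/N(4) = 5889/7566 = 0.778351.
P(both) = p₁ × p₂ = 0.862534 × 0.778351 = 0.671354.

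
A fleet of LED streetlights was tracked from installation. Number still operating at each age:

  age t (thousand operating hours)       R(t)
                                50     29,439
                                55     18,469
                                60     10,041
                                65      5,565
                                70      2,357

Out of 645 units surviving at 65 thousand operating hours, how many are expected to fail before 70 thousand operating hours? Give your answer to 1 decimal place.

The relevant probability is 1 − 2,357/5,565 = 0.576460.
Expected number = 645 × 0.576460 = 371.8.

371.8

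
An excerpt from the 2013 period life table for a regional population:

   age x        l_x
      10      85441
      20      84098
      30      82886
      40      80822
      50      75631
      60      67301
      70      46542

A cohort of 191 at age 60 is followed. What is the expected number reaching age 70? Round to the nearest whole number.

The relevant probability is 46542/67301 = 0.691550.
Expected number = 191 × 0.691550 = 132.

132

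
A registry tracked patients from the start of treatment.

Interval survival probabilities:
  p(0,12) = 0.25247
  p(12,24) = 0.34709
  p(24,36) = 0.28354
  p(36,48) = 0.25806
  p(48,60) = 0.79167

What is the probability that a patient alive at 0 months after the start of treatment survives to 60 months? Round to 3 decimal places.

0.005

Survival from 0 to 60 is the product of surviving each interval: 0.25247 × 0.34709 × 0.28354 × 0.25806 × 0.79167.
= 0.005076.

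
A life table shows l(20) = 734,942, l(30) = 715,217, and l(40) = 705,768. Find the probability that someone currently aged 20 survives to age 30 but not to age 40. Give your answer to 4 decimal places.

This is the probability of reaching 30 but not 40, conditional on being alive at 20: (l(30) − l(40)) / l(20).
= (715,217 − 705,768) / 734,942 = 9,449 / 734,942 = 0.012857.

0.0129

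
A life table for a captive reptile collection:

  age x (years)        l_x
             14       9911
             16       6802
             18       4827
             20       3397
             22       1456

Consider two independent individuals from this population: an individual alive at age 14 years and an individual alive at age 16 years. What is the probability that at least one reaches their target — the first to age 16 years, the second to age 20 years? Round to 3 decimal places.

0.843

p₁ = l_16/l_14 = 6802/9911 = 0.686308; p₂ = l_20/l_16 = 3397/6802 = 0.499412.
P(at least one) = 1 − (1−p₁)(1−p₂) = 1 − 0.313692 × 0.500588 = 0.842970.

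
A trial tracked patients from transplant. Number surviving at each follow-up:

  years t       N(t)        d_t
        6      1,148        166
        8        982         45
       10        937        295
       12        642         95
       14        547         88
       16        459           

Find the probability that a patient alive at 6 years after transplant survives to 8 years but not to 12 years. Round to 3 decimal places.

This is the probability of reaching 8 but not 12, conditional on being alive at 6: (N(8) − N(12)) / N(6).
= (982 − 642) / 1,148 = 340 / 1,148 = 0.296167.

0.296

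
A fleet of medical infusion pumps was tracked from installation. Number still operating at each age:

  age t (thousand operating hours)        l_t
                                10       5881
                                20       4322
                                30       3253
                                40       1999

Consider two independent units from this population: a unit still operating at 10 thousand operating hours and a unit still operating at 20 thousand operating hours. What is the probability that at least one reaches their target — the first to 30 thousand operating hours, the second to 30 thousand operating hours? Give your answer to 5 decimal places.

p₁ = l_30/l_10 = 3253/5881 = 0.553137; p₂ = l_30/l_20 = 3253/4322 = 0.752661.
P(at least one) = 1 − (1−p₁)(1−p₂) = 1 − 0.446863 × 0.247339 = 0.889473.

0.88947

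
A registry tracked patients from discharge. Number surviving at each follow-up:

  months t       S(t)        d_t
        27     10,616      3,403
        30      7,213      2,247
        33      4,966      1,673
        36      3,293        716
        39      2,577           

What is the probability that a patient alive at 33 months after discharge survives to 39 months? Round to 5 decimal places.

0.51893

The conditional survival probability is S(39)/S(33) = 2,577/4,966 = 0.518929.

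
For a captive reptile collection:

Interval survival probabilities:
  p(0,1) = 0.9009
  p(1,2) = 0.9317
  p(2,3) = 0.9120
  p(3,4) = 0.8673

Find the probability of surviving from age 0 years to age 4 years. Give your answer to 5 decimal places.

Survival from 0 to 4 is the product of surviving each interval: 0.9009 × 0.9317 × 0.9120 × 0.8673.
= 0.663922.

0.66392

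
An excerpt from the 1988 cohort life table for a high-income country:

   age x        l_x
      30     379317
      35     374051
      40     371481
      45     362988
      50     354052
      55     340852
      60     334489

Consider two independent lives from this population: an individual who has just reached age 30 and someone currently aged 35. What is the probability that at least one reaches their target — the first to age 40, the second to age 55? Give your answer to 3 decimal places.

0.998

p₁ = l_40/l_30 = 371481/379317 = 0.979342; p₂ = l_55/l_35 = 340852/374051 = 0.911245.
P(at least one) = 1 − (1−p₁)(1−p₂) = 1 − 0.020658 × 0.088755 = 0.998166.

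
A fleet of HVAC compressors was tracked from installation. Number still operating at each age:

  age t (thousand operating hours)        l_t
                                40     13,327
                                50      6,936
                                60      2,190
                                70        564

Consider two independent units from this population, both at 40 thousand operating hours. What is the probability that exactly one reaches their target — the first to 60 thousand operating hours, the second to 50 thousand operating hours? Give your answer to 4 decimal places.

0.5137

p₁ = l_60/l_40 = 2,190/13,327 = 0.164328; p₂ = l_50/l_40 = 6,936/13,327 = 0.520447.
P(exactly one) = p₁(1−p₂) + (1−p₁)p₂ = 0.078804 + 0.434923 = 0.513727.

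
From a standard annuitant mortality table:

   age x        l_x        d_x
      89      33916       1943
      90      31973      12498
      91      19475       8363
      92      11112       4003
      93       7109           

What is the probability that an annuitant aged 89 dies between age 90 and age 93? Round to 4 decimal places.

0.7331

This is the probability of reaching 90 but not 93, conditional on being alive at 89: (l_90 − l_93) / l_89.
= (31973 − 7109) / 33916 = 24864 / 33916 = 0.733105.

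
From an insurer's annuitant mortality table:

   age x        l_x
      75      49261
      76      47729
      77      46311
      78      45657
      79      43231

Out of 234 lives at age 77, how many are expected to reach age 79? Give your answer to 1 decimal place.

218.4

The relevant probability is 43231/46311 = 0.933493.
Expected number = 234 × 0.933493 = 218.4.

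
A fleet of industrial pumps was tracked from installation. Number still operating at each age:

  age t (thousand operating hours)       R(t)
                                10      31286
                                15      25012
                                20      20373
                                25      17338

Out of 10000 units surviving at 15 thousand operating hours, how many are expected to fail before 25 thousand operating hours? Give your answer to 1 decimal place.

The relevant probability is 1 − 17338/25012 = 0.306813.
Expected number = 10000 × 0.306813 = 3068.1.

3068.1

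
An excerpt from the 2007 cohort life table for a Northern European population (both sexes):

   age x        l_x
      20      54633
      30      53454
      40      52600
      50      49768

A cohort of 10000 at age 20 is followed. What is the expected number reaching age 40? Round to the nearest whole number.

The relevant probability is 52600/54633 = 0.962788.
Expected number = 10000 × 0.962788 = 9628.

9628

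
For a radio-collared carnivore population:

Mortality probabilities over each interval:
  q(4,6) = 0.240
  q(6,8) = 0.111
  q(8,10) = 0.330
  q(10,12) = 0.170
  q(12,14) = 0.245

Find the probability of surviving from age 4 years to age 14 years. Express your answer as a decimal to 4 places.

0.2837

P(survive 4→14) = (1 − 0.240) × (1 − 0.111) × (1 − 0.330) × (1 − 0.170) × (1 − 0.245).
= 0.760 × 0.889 × 0.670 × 0.830 × 0.755 = 0.283671.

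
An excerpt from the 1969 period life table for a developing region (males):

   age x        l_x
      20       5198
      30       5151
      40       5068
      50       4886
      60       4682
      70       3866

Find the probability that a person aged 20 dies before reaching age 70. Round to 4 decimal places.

P(die before 70 | alive at 20) = 1 − l_70/l_20 = 1 − 3866/5198 = (1332)/5198 = 0.256252.

0.2563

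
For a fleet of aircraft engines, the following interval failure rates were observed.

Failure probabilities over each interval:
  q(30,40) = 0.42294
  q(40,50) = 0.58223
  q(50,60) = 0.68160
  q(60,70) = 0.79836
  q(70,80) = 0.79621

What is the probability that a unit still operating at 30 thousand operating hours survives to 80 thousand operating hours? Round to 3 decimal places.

Survival from 30 to 80 is the product of surviving each interval: (1 − 0.42294) × (1 − 0.58223) × (1 − 0.68160) × (1 − 0.79836) × (1 − 0.79621).
= 0.57706 × 0.41777 × 0.31840 × 0.20164 × 0.20379 = 0.003154.

0.003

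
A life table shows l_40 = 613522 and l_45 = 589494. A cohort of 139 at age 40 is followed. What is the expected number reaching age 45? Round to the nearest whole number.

134

The relevant probability is 589494/613522 = 0.960836.
Expected number = 139 × 0.960836 = 134.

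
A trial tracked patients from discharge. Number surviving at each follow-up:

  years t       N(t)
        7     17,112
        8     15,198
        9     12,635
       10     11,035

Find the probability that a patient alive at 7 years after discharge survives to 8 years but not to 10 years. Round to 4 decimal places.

0.2433

This is the probability of reaching 8 but not 10, conditional on being alive at 7: (N(8) − N(10)) / N(7).
= (15,198 − 11,035) / 17,112 = 4,163 / 17,112 = 0.243280.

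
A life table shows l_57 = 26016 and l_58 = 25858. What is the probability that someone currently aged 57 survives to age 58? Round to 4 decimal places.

0.9939

We want 1p57 = l_58/l_57.
The conditional survival probability is l_58/l_57 = 25858/26016 = 0.993927.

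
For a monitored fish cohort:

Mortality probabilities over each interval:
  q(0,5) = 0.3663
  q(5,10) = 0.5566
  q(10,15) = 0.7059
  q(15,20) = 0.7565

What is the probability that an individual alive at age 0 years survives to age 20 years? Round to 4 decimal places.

The overall survival probability is (1 − 0.3663) × (1 − 0.5566) × (1 − 0.7059) × (1 − 0.7565).
= 0.6337 × 0.4434 × 0.2941 × 0.2435 = 0.020122.

0.0201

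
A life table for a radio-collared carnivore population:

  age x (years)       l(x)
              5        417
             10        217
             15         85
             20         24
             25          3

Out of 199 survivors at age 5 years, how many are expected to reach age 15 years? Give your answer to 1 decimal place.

The relevant probability is 85/417 = 0.203837.
Expected number = 199 × 0.203837 = 40.6.

40.6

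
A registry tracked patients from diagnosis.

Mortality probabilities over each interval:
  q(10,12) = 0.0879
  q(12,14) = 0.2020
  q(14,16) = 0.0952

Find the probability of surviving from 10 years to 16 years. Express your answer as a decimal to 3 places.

0.659

P(survive 10→16) = (1 − 0.0879) × (1 − 0.2020) × (1 − 0.0952).
= 0.9121 × 0.7980 × 0.9048 = 0.658564.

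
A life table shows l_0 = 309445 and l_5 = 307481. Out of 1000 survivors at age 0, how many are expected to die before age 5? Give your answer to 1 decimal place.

6.3

The relevant probability is 1 − 307481/309445 = 0.006347.
Expected number = 1000 × 0.006347 = 6.3.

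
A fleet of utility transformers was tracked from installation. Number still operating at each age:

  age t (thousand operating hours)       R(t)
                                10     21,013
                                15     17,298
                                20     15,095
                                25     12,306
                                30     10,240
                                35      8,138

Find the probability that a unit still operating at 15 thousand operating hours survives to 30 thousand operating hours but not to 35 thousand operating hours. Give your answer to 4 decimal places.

This is the probability of reaching 30 but not 35, conditional on being operational at 15: (R(30) − R(35)) / R(15).
= (10,240 − 8,138) / 17,298 = 2,102 / 17,298 = 0.121517.

0.1215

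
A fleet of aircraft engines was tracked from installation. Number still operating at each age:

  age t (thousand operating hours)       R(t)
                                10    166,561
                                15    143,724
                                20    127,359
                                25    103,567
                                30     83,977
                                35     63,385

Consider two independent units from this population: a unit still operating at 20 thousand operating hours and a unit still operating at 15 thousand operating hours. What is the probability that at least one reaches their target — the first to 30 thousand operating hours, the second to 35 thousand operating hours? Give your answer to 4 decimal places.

p₁ = R(30)/R(20) = 83,977/127,359 = 0.659372; p₂ = R(35)/R(15) = 63,385/143,724 = 0.441019.
P(at least one) = 1 − (1−p₁)(1−p₂) = 1 − 0.340628 × 0.558981 = 0.809595.

0.8096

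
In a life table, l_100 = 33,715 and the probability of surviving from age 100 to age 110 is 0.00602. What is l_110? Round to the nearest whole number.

l_110 = l_100 × p = 33,715 × 0.00602 = 203.

203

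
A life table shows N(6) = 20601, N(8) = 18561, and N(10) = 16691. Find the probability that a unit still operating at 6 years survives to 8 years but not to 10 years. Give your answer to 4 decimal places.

This is the probability of reaching 8 but not 10, conditional on being operational at 6: (N(8) − N(10)) / N(6).
= (18561 − 16691) / 20601 = 1870 / 20601 = 0.090772.

0.0908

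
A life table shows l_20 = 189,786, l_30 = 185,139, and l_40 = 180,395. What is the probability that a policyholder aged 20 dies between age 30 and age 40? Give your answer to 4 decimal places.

This is the probability of reaching 30 but not 40, conditional on being alive at 20: (l_30 − l_40) / l_20.
= (185,139 − 180,395) / 189,786 = 4,744 / 189,786 = 0.024997.

0.0250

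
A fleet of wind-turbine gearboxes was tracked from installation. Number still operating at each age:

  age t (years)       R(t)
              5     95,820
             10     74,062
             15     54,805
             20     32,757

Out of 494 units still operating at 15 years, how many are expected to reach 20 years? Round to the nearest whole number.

295

The relevant probability is 32,757/54,805 = 0.597701.
Expected number = 494 × 0.597701 = 295.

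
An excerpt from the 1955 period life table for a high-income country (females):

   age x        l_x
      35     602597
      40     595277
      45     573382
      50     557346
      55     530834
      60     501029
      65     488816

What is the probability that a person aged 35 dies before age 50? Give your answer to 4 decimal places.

P(die before 50 | alive at 35) = 1 − l_50/l_35 = 1 − 557346/602597 = (45251)/602597 = 0.075093.

0.0751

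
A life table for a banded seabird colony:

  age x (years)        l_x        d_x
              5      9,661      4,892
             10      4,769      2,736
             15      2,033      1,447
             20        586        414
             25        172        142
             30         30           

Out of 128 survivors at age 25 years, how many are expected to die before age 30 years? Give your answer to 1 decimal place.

105.7

The relevant probability is 1 − 30/172 = 0.825581.
Expected number = 128 × 0.825581 = 105.7.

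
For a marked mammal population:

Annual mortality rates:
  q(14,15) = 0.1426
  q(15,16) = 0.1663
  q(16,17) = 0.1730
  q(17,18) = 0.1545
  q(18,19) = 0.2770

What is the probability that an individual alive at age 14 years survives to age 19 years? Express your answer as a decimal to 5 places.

0.36137

Chaining the interval survival probabilities: (1 − 0.1426) × (1 − 0.1663) × (1 − 0.1730) × (1 − 0.1545) × (1 − 0.2770).
= 0.8574 × 0.8337 × 0.8270 × 0.8455 × 0.7230 = 0.361369.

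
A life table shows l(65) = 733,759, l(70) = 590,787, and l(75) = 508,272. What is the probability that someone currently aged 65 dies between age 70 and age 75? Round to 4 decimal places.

0.1125

This is the probability of reaching 70 but not 75, conditional on being alive at 65: (l(70) − l(75)) / l(65).
= (590,787 − 508,272) / 733,759 = 82,515 / 733,759 = 0.112455.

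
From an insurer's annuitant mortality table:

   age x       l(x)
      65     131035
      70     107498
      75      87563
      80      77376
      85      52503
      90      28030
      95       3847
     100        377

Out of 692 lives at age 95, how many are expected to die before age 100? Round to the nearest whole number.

624

The relevant probability is 1 − 377/3847 = 0.902002.
Expected number = 692 × 0.902002 = 624.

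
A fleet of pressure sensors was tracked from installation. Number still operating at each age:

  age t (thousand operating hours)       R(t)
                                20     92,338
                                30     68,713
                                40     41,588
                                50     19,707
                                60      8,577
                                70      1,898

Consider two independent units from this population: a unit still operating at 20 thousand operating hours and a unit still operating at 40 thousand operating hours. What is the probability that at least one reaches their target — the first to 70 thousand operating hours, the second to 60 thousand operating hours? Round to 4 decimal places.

0.2226

p₁ = R(70)/R(20) = 1,898/92,338 = 0.020555; p₂ = R(60)/R(40) = 8,577/41,588 = 0.206237.
P(at least one) = 1 − (1−p₁)(1−p₂) = 1 − 0.979445 × 0.793763 = 0.222553.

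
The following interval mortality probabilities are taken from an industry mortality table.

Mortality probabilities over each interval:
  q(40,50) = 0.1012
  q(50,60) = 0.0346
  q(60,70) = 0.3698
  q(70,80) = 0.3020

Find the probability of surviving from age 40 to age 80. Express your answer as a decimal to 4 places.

Chaining the interval survival probabilities: (1 − 0.1012) × (1 − 0.0346) × (1 − 0.3698) × (1 − 0.3020).
= 0.8988 × 0.9654 × 0.6302 × 0.6980 = 0.381684.

0.3817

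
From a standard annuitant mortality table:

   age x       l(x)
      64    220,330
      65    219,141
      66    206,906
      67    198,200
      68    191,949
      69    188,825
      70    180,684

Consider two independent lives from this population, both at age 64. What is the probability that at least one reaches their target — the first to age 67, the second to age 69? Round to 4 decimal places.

p₁ = l(67)/l(64) = 198,200/220,330 = 0.899560; p₂ = l(69)/l(64) = 188,825/220,330 = 0.857010.
P(at least one) = 1 − (1−p₁)(1−p₂) = 1 − 0.100440 × 0.142990 = 0.985638.

0.9856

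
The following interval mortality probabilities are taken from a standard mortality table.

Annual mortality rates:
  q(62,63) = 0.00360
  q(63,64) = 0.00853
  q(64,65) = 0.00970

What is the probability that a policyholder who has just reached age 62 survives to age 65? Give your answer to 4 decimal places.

Survival from 62 to 65 is the product of surviving each interval: (1 − 0.00360) × (1 − 0.00853) × (1 − 0.00970).
= 0.99640 × 0.99147 × 0.99030 = 0.978318.

0.9783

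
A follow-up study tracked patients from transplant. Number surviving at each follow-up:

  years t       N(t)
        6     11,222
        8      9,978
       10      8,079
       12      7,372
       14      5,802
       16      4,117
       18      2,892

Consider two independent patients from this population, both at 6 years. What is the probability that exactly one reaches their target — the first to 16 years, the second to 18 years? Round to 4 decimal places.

0.4355

p₁ = N(16)/N(6) = 4,117/11,222 = 0.366869; p₂ = N(18)/N(6) = 2,892/11,222 = 0.257708.
P(exactly one) = p₁(1−p₂) + (1−p₁)p₂ = 0.272324 + 0.163163 = 0.435487.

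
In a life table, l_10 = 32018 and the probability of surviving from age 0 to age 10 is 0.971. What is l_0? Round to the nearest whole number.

l_0 = l_10 / p = 32018 / 0.971 = 32974.

32974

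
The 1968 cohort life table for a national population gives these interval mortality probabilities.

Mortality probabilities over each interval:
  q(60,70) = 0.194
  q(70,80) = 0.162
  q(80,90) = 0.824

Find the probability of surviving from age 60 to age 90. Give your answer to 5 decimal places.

Survival from 60 to 90 is the product of surviving each interval: (1 − 0.194) × (1 − 0.162) × (1 − 0.824).
= 0.806 × 0.838 × 0.176 = 0.118875.

0.11888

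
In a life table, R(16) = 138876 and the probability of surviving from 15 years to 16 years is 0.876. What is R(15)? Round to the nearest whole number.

158534

R(15) = R(16) / p = 138876 / 0.876 = 158534.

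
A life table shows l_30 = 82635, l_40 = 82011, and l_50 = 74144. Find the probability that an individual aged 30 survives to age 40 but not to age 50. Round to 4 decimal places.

0.0952

We want 10|10q30 = (l_40 − l_50)/l_30.
This is the probability of reaching 40 but not 50, conditional on being alive at 30: (l_40 − l_50) / l_30.
= (82011 − 74144) / 82635 = 7867 / 82635 = 0.095202.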